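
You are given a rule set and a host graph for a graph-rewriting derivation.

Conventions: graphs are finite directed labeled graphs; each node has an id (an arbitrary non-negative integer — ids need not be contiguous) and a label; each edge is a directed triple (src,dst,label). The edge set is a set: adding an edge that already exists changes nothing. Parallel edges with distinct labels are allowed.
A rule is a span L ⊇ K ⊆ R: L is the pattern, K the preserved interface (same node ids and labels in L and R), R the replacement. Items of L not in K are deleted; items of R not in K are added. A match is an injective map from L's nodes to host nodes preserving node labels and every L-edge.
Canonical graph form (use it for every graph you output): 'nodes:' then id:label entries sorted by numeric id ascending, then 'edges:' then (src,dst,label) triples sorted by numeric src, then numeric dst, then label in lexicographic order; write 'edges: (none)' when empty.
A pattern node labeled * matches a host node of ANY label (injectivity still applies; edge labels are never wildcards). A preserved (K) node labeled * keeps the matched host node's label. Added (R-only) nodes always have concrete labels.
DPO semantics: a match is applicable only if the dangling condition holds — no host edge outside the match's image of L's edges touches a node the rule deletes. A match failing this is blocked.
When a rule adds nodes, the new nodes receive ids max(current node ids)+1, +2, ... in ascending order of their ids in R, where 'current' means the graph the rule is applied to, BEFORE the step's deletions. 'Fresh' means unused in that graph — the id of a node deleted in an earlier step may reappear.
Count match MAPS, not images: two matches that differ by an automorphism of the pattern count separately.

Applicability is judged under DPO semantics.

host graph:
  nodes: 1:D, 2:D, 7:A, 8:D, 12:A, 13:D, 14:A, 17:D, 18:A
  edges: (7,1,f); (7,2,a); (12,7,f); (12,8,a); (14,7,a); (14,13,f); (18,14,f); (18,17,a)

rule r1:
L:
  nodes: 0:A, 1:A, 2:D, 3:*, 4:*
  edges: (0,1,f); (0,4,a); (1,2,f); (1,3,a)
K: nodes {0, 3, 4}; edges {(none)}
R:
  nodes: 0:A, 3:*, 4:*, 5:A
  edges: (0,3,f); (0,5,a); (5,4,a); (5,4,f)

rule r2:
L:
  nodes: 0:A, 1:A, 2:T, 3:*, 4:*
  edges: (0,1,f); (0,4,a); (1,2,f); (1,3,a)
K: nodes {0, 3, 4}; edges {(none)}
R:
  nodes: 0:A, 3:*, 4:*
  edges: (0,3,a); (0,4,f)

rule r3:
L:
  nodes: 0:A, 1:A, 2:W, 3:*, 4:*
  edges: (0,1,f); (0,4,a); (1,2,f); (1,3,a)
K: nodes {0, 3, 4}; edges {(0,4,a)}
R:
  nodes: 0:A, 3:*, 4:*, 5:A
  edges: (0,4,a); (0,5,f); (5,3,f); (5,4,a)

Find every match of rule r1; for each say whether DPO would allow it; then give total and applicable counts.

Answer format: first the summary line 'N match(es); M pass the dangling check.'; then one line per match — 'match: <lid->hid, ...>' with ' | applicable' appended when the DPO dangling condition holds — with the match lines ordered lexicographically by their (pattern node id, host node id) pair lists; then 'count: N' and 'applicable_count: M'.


2 match(es); 1 pass the dangling check.
match: 0->12, 1->7, 2->1, 3->2, 4->8
match: 0->18, 1->14, 2->13, 3->7, 4->17 | applicable
count: 2
applicable_count: 1


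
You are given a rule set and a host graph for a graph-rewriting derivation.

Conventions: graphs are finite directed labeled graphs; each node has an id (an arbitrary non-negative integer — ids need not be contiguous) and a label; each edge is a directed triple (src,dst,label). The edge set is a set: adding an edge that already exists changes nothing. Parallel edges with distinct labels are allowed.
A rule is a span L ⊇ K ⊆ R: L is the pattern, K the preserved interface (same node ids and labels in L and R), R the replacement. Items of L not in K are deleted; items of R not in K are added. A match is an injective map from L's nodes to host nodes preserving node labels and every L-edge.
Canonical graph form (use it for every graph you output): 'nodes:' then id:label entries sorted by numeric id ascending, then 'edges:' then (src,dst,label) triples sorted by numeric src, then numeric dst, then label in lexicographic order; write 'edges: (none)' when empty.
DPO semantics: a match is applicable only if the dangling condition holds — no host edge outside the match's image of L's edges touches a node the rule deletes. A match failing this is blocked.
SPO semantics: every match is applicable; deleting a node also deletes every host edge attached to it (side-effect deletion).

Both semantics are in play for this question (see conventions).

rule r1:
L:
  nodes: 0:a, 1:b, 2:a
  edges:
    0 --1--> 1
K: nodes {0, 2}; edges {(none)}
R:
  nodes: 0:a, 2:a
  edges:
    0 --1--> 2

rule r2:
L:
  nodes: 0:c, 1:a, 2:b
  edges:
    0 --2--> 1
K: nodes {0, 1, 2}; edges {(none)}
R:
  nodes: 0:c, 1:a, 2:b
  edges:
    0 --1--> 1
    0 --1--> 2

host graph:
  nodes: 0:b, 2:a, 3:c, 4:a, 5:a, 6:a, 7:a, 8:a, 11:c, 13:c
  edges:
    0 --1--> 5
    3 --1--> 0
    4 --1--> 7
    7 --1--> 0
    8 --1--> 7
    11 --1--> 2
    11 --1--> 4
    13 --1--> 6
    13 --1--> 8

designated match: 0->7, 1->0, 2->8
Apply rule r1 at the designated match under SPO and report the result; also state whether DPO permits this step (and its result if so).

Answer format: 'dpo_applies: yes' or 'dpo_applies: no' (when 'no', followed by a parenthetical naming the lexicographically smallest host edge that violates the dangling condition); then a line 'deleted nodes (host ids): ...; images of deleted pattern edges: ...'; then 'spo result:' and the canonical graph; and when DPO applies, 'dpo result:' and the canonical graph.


dpo_applies: no
(the rule deletes node 0, which keeps host edge (0,5,1) outside the match image — the dangling condition fails, DPO blocks; SPO proceeds and side-deletes such edges)
deleted nodes (host ids): 0; images of deleted pattern edges: (7,0,1)
spo result:
nodes: 2:a, 3:c, 4:a, 5:a, 6:a, 7:a, 8:a, 11:c, 13:c
edges: (4,7,1); (7,8,1); (8,7,1); (11,2,1); (11,4,1); (13,6,1); (13,8,1)


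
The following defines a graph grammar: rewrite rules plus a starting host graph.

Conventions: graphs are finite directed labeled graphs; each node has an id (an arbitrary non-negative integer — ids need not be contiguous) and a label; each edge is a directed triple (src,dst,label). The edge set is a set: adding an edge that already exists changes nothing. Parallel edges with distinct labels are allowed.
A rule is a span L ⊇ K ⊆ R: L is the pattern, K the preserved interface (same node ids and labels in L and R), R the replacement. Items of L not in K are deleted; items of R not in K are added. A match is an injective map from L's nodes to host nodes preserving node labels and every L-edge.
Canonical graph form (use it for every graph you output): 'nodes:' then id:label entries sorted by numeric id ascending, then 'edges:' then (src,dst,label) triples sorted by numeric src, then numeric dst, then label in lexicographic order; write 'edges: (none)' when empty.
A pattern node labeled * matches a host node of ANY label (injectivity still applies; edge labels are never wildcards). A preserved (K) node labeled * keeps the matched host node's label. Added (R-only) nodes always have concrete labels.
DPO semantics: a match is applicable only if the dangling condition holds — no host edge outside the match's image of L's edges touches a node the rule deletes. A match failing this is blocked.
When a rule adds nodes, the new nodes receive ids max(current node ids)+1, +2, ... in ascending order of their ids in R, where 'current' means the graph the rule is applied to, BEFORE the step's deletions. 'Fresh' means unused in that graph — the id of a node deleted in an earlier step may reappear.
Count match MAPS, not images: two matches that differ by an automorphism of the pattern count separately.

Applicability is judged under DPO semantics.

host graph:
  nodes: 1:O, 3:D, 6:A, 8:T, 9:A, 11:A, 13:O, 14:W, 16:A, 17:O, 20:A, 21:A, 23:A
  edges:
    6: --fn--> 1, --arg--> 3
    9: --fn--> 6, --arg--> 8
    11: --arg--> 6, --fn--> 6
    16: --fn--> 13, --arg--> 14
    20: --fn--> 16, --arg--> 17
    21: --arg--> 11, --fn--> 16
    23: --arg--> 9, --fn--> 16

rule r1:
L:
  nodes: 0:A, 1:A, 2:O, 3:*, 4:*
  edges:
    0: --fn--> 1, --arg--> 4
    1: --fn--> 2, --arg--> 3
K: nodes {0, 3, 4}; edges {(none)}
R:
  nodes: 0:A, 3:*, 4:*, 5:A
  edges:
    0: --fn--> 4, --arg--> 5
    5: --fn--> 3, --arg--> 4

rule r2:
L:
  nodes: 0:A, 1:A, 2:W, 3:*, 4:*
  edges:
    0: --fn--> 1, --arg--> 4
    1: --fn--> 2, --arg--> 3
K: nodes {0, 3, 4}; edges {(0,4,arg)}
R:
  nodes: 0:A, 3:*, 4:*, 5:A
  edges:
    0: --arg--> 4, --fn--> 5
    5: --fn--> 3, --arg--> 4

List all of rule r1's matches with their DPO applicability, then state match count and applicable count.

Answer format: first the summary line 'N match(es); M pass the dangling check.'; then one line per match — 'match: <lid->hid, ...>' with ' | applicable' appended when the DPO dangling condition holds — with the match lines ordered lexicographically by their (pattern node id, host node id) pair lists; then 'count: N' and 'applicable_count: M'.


4 match(es); 0 pass the dangling check.
match: 0->9, 1->6, 2->1, 3->3, 4->8
match: 0->20, 1->16, 2->13, 3->14, 4->17
match: 0->21, 1->16, 2->13, 3->14, 4->11
match: 0->23, 1->16, 2->13, 3->14, 4->9
count: 4
applicable_count: 0


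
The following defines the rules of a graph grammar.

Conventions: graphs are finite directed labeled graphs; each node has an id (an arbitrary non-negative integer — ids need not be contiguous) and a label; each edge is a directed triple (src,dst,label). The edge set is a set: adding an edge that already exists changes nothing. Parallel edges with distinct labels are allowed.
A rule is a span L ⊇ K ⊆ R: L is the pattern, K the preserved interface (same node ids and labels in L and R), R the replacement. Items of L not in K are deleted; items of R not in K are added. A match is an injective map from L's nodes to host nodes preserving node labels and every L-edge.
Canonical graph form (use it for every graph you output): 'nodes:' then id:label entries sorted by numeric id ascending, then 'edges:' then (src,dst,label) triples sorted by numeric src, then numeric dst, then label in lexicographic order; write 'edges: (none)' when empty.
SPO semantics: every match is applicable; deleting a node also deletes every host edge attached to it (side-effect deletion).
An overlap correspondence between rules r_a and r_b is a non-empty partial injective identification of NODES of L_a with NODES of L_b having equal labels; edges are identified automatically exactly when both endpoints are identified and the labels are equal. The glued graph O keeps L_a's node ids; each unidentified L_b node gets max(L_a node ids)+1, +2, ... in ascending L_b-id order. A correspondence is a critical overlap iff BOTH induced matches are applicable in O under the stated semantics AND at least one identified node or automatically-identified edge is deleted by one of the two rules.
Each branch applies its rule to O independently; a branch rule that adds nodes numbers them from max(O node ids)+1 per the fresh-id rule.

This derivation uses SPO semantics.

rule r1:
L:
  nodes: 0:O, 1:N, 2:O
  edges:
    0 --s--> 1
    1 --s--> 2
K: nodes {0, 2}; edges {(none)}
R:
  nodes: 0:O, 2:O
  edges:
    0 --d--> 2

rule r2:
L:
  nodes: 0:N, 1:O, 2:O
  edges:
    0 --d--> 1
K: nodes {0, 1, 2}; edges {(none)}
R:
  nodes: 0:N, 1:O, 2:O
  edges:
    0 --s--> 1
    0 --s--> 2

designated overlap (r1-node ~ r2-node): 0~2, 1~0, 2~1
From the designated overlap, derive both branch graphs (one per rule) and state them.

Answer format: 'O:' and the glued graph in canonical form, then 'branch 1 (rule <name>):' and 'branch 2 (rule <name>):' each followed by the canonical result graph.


O:
nodes: 0:O, 1:N, 2:O
edges: (0,1,s); (1,2,d); (1,2,s)
branch 1 (rule r1):
nodes: 0:O, 2:O
edges: (0,2,d)
branch 2 (rule r2):
nodes: 0:O, 1:N, 2:O
edges: (0,1,s); (1,0,s); (1,2,s)


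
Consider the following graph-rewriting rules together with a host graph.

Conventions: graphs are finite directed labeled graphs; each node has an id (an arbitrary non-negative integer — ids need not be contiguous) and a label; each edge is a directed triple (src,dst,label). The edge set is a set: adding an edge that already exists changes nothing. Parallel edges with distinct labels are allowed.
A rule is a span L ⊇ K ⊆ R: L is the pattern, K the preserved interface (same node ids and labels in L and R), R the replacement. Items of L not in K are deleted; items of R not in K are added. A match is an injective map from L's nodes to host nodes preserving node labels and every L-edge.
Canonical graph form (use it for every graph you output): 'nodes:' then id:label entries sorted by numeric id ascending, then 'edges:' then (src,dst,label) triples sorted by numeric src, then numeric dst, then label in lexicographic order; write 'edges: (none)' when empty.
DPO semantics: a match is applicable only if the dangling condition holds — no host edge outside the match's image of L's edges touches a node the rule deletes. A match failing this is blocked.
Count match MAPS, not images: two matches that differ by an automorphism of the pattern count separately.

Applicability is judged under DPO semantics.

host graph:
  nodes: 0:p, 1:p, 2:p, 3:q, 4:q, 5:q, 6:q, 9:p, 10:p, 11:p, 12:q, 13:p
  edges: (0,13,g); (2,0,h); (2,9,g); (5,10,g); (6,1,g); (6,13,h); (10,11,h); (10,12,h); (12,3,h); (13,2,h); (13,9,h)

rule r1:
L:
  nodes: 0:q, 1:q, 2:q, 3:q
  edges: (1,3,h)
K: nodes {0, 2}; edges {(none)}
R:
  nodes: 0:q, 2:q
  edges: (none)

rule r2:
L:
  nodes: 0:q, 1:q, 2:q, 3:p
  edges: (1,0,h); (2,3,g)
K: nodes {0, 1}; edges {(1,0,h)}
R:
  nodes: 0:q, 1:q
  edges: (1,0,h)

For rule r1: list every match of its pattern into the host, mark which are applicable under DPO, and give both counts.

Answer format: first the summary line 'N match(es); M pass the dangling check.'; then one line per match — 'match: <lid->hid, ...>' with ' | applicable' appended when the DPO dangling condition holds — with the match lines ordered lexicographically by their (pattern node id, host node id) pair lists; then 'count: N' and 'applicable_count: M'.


6 match(es); 0 pass the dangling check.
match: 0->4, 1->12, 2->5, 3->3
match: 0->4, 1->12, 2->6, 3->3
match: 0->5, 1->12, 2->4, 3->3
match: 0->5, 1->12, 2->6, 3->3
match: 0->6, 1->12, 2->4, 3->3
match: 0->6, 1->12, 2->5, 3->3
count: 6
applicable_count: 0


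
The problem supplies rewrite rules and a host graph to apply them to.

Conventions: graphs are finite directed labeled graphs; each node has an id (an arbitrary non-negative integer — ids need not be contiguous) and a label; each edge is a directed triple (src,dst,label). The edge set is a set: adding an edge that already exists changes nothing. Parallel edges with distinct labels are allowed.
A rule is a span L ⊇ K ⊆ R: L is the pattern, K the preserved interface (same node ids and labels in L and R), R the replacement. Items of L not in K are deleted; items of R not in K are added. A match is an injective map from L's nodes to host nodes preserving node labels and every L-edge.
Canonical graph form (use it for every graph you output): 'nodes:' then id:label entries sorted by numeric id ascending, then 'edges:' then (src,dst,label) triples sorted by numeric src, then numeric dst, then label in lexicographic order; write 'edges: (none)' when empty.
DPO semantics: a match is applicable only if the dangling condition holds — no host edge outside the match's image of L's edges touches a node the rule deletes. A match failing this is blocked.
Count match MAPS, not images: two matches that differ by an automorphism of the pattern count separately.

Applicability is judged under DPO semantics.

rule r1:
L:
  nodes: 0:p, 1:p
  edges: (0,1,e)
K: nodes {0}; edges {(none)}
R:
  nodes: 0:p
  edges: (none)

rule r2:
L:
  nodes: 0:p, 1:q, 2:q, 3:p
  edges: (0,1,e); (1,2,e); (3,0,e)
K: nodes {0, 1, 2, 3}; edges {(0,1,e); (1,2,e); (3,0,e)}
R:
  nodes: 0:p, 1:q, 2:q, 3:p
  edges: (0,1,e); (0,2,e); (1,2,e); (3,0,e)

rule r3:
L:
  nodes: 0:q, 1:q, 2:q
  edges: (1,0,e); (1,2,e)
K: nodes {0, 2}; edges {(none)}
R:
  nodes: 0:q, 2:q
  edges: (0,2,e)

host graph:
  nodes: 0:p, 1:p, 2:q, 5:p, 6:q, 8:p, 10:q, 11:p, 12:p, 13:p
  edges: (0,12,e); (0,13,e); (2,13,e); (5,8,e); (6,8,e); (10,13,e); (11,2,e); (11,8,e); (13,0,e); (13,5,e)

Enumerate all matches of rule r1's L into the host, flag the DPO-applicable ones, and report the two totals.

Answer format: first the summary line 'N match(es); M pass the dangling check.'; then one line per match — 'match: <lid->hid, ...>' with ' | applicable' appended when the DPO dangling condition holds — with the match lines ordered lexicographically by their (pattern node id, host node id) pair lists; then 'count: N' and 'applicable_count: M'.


6 match(es); 1 pass the dangling check.
match: 0->0, 1->12 | applicable
match: 0->0, 1->13
match: 0->5, 1->8
match: 0->11, 1->8
match: 0->13, 1->0
match: 0->13, 1->5
count: 6
applicable_count: 1


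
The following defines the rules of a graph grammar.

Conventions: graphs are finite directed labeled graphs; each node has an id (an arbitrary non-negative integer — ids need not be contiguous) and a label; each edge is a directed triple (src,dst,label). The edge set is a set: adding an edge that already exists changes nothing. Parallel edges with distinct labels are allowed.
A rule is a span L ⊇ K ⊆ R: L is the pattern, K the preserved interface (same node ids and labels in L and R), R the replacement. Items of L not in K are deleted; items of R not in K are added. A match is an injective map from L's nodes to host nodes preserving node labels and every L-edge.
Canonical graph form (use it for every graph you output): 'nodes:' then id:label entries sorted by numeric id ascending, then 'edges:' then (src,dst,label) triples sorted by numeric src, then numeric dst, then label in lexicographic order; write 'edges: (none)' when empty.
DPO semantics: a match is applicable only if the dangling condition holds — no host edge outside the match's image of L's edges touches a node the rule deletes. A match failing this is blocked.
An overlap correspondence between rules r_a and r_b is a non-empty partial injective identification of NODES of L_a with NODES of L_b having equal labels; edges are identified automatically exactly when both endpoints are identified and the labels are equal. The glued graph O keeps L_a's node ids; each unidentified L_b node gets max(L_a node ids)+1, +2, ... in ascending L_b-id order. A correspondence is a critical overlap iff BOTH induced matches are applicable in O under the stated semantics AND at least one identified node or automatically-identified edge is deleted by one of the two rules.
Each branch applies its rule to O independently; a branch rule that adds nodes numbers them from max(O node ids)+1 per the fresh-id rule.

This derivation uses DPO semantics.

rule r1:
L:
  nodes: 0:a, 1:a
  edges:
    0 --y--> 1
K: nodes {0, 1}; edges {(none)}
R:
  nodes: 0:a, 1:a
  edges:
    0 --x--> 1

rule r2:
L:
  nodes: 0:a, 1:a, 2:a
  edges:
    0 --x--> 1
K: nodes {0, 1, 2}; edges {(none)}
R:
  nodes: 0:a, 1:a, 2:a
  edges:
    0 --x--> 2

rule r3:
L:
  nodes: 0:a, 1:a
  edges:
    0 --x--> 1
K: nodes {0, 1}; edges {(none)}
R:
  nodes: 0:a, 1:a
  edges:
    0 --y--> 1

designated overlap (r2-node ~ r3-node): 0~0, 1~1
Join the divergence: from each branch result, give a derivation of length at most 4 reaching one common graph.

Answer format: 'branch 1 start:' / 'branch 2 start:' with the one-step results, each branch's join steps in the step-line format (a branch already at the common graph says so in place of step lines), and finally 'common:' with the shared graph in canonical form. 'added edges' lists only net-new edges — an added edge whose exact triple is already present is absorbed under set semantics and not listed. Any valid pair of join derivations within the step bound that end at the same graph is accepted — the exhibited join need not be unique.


branch 1 start:
nodes: 0:a, 1:a, 2:a
edges: (0,2,x)
branch 2 start:
nodes: 0:a, 1:a, 2:a
edges: (0,1,y)
branch 1 step 1: rule r2; match: 0->0, 1->2, 2->1; deleted nodes (none); deleted edges (0,2,x); added nodes (none); added edges (0,1,x); result: nodes: 0:a, 1:a, 2:a edges: (0,1,x)
branch 2 step 1: rule r1; match: 0->0, 1->1; deleted nodes (none); deleted edges (0,1,y); added nodes (none); added edges (0,1,x); result: nodes: 0:a, 1:a, 2:a edges: (0,1,x)
common:
nodes: 0:a, 1:a, 2:a
edges: (0,1,x)


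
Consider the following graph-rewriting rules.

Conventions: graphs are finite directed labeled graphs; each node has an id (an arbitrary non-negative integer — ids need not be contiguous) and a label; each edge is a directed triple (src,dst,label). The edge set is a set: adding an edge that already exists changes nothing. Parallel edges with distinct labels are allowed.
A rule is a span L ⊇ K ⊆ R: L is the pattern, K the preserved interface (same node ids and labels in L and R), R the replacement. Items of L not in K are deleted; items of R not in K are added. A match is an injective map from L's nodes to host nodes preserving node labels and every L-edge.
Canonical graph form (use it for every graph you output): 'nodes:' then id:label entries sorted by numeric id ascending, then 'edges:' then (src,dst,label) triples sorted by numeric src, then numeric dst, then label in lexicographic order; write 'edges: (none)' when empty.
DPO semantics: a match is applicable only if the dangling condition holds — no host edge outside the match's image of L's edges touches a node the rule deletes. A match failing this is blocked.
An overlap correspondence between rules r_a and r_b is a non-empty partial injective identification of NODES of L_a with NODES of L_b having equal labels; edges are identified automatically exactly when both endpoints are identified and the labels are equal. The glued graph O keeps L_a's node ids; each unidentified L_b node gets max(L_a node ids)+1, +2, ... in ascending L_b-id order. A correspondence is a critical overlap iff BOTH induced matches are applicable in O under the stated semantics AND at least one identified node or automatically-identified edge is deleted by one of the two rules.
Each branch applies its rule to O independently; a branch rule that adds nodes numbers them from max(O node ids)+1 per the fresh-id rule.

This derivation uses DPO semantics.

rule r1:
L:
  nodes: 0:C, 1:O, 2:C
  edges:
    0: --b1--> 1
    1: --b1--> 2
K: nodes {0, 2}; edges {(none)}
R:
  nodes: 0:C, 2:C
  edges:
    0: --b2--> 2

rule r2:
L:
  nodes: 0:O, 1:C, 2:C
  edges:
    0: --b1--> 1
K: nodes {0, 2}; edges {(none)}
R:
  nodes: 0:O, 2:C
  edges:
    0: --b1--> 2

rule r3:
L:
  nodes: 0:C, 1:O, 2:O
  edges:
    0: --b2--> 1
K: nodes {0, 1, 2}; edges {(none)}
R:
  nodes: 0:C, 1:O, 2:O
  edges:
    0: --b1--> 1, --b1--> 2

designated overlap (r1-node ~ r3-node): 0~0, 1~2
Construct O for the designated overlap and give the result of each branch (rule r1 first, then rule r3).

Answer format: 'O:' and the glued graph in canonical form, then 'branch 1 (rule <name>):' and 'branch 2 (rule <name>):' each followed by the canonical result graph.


O:
nodes: 0:C, 1:O, 2:C, 3:O
edges: (0,1,b1); (0,3,b2); (1,2,b1)
branch 1 (rule r1):
nodes: 0:C, 2:C, 3:O
edges: (0,2,b2); (0,3,b2)
branch 2 (rule r3):
nodes: 0:C, 1:O, 2:C, 3:O
edges: (0,1,b1); (0,3,b1); (1,2,b1)


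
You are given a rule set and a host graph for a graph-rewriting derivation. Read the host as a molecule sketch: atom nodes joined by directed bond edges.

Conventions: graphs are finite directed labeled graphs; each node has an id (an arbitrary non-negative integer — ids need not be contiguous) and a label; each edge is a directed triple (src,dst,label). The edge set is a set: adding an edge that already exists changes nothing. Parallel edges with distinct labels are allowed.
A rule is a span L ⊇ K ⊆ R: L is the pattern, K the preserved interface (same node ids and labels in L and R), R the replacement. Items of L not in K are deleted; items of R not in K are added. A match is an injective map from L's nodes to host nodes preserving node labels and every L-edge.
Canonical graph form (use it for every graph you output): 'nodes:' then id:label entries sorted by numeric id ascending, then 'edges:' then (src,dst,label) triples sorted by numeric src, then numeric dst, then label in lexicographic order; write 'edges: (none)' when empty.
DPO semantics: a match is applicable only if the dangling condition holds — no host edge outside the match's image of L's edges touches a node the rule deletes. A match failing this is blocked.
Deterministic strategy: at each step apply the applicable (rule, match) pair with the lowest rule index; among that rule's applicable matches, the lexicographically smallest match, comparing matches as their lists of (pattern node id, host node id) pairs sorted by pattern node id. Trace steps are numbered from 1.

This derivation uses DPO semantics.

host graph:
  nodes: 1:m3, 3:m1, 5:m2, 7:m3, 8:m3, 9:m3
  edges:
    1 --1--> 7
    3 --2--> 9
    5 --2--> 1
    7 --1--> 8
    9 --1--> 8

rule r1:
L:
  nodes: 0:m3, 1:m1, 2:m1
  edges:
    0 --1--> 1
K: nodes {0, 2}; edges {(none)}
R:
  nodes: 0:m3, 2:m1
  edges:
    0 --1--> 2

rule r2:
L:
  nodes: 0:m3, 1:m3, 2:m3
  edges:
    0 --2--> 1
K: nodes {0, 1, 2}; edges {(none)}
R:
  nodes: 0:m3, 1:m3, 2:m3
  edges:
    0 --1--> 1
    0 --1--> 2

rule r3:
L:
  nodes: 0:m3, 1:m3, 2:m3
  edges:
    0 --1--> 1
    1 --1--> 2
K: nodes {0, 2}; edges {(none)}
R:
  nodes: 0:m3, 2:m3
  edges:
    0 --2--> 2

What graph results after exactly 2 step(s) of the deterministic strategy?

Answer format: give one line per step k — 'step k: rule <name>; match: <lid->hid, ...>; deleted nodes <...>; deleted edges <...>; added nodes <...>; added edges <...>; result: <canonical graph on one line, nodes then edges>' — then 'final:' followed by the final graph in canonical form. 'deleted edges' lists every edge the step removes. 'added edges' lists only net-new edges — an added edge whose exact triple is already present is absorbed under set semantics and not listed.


step 1: rule r3; match: 0->1, 1->7, 2->8; deleted nodes 7; deleted edges (1,7,1); (7,8,1); added nodes (none); added edges (1,8,2); result: nodes: 1:m3, 3:m1, 5:m2, 8:m3, 9:m3 edges: (1,8,2); (3,9,2); (5,1,2); (9,8,1)
step 2: rule r2; match: 0->1, 1->8, 2->9; deleted nodes (none); deleted edges (1,8,2); added nodes (none); added edges (1,8,1); (1,9,1); result: nodes: 1:m3, 3:m1, 5:m2, 8:m3, 9:m3 edges: (1,8,1); (1,9,1); (3,9,2); (5,1,2); (9,8,1)
final:
nodes: 1:m3, 3:m1, 5:m2, 8:m3, 9:m3
edges: (1,8,1); (1,9,1); (3,9,2); (5,1,2); (9,8,1)


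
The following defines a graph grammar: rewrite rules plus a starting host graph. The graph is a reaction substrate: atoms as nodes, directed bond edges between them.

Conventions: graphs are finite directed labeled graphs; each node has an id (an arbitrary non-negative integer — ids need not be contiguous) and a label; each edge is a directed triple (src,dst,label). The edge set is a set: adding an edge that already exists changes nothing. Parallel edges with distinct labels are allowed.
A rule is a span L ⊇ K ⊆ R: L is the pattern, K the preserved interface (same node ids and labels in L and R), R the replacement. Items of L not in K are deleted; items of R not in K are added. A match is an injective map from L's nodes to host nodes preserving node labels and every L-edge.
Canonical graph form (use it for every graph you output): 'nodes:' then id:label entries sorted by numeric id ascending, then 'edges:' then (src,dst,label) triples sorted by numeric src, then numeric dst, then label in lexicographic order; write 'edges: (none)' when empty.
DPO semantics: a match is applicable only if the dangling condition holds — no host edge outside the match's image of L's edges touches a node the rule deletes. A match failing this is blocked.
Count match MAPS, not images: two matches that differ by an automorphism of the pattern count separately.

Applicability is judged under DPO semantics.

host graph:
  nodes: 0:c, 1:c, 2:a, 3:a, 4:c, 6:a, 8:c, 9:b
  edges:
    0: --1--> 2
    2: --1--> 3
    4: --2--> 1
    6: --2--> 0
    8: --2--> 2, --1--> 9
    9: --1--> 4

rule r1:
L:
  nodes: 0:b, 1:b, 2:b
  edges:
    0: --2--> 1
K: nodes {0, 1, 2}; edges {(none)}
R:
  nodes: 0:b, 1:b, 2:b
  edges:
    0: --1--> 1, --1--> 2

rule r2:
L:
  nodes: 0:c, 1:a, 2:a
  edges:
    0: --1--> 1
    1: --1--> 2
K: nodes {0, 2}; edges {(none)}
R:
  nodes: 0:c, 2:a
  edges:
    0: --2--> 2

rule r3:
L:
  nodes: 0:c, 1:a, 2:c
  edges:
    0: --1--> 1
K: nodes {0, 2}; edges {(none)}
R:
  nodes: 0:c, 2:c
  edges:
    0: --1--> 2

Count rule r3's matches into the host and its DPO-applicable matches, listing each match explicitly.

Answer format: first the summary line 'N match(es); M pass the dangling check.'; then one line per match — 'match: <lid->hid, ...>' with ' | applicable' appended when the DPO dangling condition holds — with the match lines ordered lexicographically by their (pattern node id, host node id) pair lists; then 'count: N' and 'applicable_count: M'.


3 match(es); 0 pass the dangling check.
match: 0->0, 1->2, 2->1
match: 0->0, 1->2, 2->4
match: 0->0, 1->2, 2->8
count: 3
applicable_count: 0


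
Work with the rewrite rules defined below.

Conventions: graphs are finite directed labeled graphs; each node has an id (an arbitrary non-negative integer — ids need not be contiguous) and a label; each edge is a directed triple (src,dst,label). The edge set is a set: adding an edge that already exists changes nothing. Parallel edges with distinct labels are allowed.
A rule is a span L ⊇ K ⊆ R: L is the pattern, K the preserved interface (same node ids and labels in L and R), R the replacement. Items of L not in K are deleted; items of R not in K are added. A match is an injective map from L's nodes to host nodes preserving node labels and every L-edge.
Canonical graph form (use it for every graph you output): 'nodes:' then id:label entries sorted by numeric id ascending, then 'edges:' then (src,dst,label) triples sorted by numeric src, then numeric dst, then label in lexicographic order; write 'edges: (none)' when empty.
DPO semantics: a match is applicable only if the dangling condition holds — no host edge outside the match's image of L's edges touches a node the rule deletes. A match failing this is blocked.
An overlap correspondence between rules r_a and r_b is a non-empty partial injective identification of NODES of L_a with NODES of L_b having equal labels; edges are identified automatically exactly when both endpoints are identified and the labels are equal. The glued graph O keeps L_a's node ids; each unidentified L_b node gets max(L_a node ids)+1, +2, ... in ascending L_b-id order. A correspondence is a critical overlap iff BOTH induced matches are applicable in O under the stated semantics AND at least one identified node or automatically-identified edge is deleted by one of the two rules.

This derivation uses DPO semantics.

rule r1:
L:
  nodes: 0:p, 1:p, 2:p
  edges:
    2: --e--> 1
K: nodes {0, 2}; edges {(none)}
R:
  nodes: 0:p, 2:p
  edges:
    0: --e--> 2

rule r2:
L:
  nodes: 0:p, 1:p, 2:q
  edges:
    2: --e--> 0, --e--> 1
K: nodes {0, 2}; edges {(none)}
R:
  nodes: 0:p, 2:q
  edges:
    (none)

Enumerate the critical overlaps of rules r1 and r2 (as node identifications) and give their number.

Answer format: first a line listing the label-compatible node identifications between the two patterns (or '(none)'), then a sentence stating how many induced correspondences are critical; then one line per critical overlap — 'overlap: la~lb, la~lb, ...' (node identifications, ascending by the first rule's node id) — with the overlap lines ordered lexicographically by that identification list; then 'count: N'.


label-compatible node identifications between L(r1) and L(r2): 0~0, 0~1, 1~0, 1~1, 2~0, 2~1
2 of the induced correspondences are critical overlaps of r1 and r2.
overlap: 0~1
overlap: 0~1, 2~0
count: 2


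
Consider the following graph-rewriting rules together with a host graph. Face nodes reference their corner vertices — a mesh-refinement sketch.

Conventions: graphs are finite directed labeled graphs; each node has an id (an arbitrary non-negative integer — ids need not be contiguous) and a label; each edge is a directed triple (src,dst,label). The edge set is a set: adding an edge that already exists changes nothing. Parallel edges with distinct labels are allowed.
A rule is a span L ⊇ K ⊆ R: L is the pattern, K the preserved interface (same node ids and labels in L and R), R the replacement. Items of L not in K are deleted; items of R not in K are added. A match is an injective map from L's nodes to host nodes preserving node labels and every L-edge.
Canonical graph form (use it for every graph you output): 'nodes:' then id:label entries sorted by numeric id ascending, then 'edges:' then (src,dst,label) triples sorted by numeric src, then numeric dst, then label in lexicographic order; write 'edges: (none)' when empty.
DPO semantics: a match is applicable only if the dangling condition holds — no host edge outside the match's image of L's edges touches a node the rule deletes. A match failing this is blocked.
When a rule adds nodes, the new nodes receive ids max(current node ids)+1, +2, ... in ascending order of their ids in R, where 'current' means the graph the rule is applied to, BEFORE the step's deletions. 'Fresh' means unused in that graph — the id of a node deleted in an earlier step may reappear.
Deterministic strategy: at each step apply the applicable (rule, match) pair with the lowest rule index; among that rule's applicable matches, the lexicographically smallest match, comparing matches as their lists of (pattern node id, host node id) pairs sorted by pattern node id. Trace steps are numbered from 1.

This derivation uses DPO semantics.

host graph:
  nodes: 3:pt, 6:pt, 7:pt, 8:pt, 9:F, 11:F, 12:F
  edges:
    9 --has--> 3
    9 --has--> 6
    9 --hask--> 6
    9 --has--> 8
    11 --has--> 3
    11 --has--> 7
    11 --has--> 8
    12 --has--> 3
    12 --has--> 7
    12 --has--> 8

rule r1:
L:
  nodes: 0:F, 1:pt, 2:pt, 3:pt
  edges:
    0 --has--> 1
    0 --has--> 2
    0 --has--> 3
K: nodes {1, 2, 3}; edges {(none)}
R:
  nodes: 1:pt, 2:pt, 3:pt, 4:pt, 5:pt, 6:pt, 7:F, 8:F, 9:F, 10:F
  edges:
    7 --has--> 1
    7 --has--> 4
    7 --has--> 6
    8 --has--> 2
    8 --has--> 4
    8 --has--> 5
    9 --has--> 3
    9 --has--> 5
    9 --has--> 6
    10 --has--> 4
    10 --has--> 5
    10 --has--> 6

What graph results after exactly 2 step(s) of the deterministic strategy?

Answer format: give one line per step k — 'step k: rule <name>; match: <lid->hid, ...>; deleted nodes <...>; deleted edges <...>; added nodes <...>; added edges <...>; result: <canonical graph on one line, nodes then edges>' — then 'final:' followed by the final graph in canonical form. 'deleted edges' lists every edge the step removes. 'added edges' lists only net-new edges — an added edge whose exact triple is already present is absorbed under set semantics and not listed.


step 1: rule r1; match: 0->11, 1->3, 2->7, 3->8; deleted nodes 11; deleted edges (11,3,has); (11,7,has); (11,8,has); added nodes 13, 14, 15, 16, 17, 18, 19; added edges (16,3,has); (16,13,has); (16,15,has); (17,7,has); (17,13,has); (17,14,has); (18,8,has); (18,14,has); (18,15,has); (19,13,has); (19,14,has); (19,15,has); result: nodes: 3:pt, 6:pt, 7:pt, 8:pt, 9:F, 12:F, 13:pt, 14:pt, 15:pt, 16:F, 17:F, 18:F, 19:F edges: (9,3,has); (9,6,has); (9,6,hask); (9,8,has); (12,3,has); (12,7,has); (12,8,has); (16,3,has); (16,13,has); (16,15,has); (17,7,has); (17,13,has); (17,14,has); (18,8,has); (18,14,has); (18,15,has); (19,13,has); (19,14,has); (19,15,has)
step 2: rule r1; match: 0->12, 1->3, 2->7, 3->8; deleted nodes 12; deleted edges (12,3,has); (12,7,has); (12,8,has); added nodes 20, 21, 22, 23, 24, 25, 26; added edges (23,3,has); (23,20,has); (23,22,has); (24,7,has); (24,20,has); (24,21,has); (25,8,has); (25,21,has); (25,22,has); (26,20,has); (26,21,has); (26,22,has); result: nodes: 3:pt, 6:pt, 7:pt, 8:pt, 9:F, 13:pt, 14:pt, 15:pt, 16:F, 17:F, 18:F, 19:F, 20:pt, 21:pt, 22:pt, 23:F, 24:F, 25:F, 26:F edges: (9,3,has); (9,6,has); (9,6,hask); (9,8,has); (16,3,has); (16,13,has); (16,15,has); (17,7,has); (17,13,has); (17,14,has); (18,8,has); (18,14,has); (18,15,has); (19,13,has); (19,14,has); (19,15,has); (23,3,has); (23,20,has); (23,22,has); (24,7,has); (24,20,has); (24,21,has); (25,8,has); (25,21,has); (25,22,has); (26,20,has); (26,21,has); (26,22,has)
final:
nodes: 3:pt, 6:pt, 7:pt, 8:pt, 9:F, 13:pt, 14:pt, 15:pt, 16:F, 17:F, 18:F, 19:F, 20:pt, 21:pt, 22:pt, 23:F, 24:F, 25:F, 26:F
edges: (9,3,has); (9,6,has); (9,6,hask); (9,8,has); (16,3,has); (16,13,has); (16,15,has); (17,7,has); (17,13,has); (17,14,has); (18,8,has); (18,14,has); (18,15,has); (19,13,has); (19,14,has); (19,15,has); (23,3,has); (23,20,has); (23,22,has); (24,7,has); (24,20,has); (24,21,has); (25,8,has); (25,21,has); (25,22,has); (26,20,has); (26,21,has); (26,22,has)


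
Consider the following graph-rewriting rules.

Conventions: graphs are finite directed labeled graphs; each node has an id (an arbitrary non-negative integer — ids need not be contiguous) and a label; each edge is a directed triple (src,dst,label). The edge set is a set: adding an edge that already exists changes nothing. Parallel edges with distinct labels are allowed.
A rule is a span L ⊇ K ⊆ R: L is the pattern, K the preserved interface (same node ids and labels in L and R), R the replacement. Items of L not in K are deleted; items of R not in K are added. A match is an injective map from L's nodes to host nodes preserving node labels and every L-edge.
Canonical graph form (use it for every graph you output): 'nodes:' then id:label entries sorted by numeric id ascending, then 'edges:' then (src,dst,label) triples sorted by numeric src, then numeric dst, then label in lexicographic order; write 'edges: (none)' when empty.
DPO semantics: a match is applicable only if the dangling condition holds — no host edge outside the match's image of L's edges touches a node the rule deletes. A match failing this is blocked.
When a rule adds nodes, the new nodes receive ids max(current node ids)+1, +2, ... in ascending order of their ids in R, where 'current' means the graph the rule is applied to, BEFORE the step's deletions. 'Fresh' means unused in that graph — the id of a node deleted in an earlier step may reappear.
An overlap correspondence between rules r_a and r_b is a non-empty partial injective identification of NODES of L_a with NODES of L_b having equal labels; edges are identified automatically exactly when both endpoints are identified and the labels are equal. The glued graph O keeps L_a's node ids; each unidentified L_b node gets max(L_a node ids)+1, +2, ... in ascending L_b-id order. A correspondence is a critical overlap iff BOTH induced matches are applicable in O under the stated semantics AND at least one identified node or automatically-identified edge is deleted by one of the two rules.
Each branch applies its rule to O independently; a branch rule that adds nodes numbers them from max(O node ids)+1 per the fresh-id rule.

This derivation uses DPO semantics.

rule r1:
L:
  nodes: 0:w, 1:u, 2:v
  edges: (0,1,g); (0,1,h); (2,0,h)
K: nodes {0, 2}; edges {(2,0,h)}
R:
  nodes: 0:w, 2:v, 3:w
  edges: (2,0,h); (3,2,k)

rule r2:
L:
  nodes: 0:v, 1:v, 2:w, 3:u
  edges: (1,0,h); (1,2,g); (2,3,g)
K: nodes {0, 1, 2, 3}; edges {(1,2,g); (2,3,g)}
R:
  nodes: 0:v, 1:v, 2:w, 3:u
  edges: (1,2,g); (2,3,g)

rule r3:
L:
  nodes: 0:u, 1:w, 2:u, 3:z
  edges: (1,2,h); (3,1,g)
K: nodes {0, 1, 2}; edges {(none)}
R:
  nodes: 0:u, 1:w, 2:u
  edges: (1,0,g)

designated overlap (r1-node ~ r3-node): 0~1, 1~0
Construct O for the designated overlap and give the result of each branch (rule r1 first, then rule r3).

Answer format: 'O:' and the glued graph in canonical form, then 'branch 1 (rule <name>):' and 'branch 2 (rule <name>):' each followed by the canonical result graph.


O:
nodes: 0:w, 1:u, 2:v, 3:u, 4:z
edges: (0,1,g); (0,1,h); (0,3,h); (2,0,h); (4,0,g)
branch 1 (rule r1):
nodes: 0:w, 2:v, 3:u, 4:z, 5:w
edges: (0,3,h); (2,0,h); (4,0,g); (5,2,k)
branch 2 (rule r3):
nodes: 0:w, 1:u, 2:v, 3:u
edges: (0,1,g); (0,1,h); (2,0,h)
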